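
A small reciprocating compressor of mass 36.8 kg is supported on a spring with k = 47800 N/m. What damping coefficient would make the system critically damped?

c_c = 2√(k·m) = 2√(47800 × 36.8) = 2 × 1326 = 2653 N·s/m.

2650 N·s/m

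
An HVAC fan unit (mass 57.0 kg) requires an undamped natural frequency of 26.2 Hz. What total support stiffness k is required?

1540000 N/m

ω_n = 2πf_n = 2π × 26.2 = 164.6 rad/s.
k = m·ω_n² = 57.0 × 164.6² = 57.0 × 27100 = 1545000 N/m.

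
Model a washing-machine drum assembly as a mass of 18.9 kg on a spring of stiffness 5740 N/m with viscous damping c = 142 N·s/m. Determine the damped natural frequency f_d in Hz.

ω_n = √(k/m) = √(5740/18.9) = 17.43 rad/s.
Critical damping c_c = 2√(k·m) = 2√(5740 × 18.9) = 658.7 N·s/m, so ζ = c/c_c = 142/658.7 = 0.2156.
ω_d = ω_n√(1 − ζ²) = 17.43 × √(1 − 0.0465) = 17.02 rad/s.
f_d = ω_d/(2π) = 2.708 Hz.

2.71 Hz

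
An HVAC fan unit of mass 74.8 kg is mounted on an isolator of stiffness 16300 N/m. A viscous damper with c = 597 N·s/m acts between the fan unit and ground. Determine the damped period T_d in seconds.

0.442 s

ω_n = √(k/m) = √(16300/74.8) = 14.76 rad/s.
Critical damping c_c = 2√(k·m) = 2√(16300 × 74.8) = 2208 N·s/m, so ζ = c/c_c = 597/2208 = 0.2703.
ω_d = ω_n√(1 − ζ²) = 14.76 × √(1 − 0.0731) = 14.21 rad/s.
T_d = 2π/ω_d = 0.4421 s.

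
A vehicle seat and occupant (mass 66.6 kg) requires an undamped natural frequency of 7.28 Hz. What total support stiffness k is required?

139000 N/m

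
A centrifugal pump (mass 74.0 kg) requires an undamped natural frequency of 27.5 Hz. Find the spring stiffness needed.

2210000 N/m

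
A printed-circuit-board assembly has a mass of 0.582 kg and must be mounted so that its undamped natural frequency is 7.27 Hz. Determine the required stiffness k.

1210 N/m

ω_n = 2πf_n = 2π × 7.27 = 45.68 rad/s.
k = m·ω_n² = 0.582 × 45.68² = 0.582 × 2087 = 1214 N/m.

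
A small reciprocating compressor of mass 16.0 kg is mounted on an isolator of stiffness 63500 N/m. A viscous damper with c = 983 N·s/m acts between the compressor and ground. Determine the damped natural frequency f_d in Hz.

8.75 Hz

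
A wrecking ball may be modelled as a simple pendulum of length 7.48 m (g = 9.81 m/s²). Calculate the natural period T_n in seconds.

For a simple pendulum ω_n = √(g/L) = √(9.81/7.48) = √1.311 = 1.145 rad/s.
T_n = 2π/ω_n = 6.283/1.145 = 5.487 s.

5.49 s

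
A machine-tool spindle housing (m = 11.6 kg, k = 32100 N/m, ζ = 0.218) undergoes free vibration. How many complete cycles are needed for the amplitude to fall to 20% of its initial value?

Logarithmic decrement δ = 2πζ/√(1 − ζ²) = 2π × 0.2180/√(1 − 0.0475) = 1.403.
x_n/x₀ = e^(−nδ) ≤ 0.2; take ln: n ≥ ln(1/0.2)/δ = 1.609/1.403 = 1.147.
So 2 complete cycles are required.

2 cycles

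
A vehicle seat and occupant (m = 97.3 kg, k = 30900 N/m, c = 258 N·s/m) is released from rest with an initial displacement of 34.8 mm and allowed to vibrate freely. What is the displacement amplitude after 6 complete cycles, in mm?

ζ = c/(2√(km)) = 258/(2√(30900 × 97.3)) = 258/3468 = 0.07440.
Logarithmic decrement δ = 2πζ/√(1 − ζ²) = 2π × 0.07440/√(1 − 0.00553) = 0.4687.
After n cycles, x_n/x₀ = e^(−nδ), so x_6 = 34.8 × e^(−6 × 0.4687) = 34.8 × 0.06006 = 2.090 mm.

2.09 mm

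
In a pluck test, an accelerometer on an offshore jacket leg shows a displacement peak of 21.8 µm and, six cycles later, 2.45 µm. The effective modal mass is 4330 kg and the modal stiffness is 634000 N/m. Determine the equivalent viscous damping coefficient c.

6070 N·s/m

Logarithmic decrement δ = (1/n)·ln(x₀/x_n) = (1/6)·ln(21.8/2.45) = (1/6)·ln(8.898) = 0.3643.
ζ = δ/√(4π² + δ²) = 0.3643/√(39.48 + 0.133) = 0.3643/6.294 = 0.05788.
c = ζ · 2√(km) = 0.05788 × 2√(634000 × 4330) = 0.05788 × 104800 = 6066 N·s/m.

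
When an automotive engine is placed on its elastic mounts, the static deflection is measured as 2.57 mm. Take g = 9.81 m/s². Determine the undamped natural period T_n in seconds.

ω_n = √(g/δ_st) = √(9.81/0.00257) = √3817 = 61.78 rad/s.
T_n = 2π/ω_n = 6.283/61.78 = 0.1017 s.

0.102 s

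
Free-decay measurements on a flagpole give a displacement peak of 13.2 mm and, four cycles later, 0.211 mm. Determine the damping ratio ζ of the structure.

Logarithmic decrement δ = (1/n)·ln(x₀/x_n) = (1/4)·ln(13.2/0.211) = (1/4)·ln(62.56) = 1.034.
ζ = δ/√(4π² + δ²) = 1.034/√(39.48 + 1.07) = 1.034/6.368 = 0.1624.

0.162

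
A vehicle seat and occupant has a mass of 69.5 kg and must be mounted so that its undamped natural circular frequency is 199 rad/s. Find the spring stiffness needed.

2750000 N/m

k = m·ω_n² = 69.5 × 199.0² = 69.5 × 39600 = 2752000 N/m.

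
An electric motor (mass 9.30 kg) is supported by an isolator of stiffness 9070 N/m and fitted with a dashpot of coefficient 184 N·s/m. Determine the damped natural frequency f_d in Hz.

4.71 Hz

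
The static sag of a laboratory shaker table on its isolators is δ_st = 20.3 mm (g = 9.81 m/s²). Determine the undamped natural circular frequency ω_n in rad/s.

22.0 rad/s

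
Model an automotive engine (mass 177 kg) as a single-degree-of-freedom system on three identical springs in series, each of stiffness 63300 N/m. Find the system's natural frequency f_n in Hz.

1.74 Hz

Series springs: 1/k_eq = 3/63300, so k_eq = 63300/3 = 21100 N/m.
ω_n = √(k_eq/m) = √(21100/177) = √119.2 = 10.92 rad/s.
f_n = ω_n/(2π) = 10.92/6.283 = 1.738 Hz.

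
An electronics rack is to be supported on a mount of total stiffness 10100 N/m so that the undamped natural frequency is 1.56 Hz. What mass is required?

105 kg

ω_n = 2πf_n = 2π × 1.56 = 9.802 rad/s.
m = k/ω_n² = 10100/9.802² = 10100/96.07 = 105.1 kg.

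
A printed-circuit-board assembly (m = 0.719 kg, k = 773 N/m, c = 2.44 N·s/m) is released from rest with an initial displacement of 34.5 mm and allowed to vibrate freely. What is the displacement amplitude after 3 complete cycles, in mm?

13.0 mm

ζ = c/(2√(km)) = 2.44/(2√(773 × 0.719)) = 2.44/47.15 = 0.05175.
Logarithmic decrement δ = 2πζ/√(1 − ζ²) = 2π × 0.05175/√(1 − 0.00268) = 0.3256.
After n cycles, x_n/x₀ = e^(−nδ), so x_3 = 34.5 × e^(−3 × 0.3256) = 34.5 × 0.3765 = 12.99 mm.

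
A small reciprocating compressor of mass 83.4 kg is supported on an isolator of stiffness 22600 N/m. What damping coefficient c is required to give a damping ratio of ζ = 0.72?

c_c = 2√(k·m) = 2√(22600 × 83.4) = 2746 N·s/m.
c = ζ·c_c = 0.72 × 2746 = 1977 N·s/m.

1980 N·s/m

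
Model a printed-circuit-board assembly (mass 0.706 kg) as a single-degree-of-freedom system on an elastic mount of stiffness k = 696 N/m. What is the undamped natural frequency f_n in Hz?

5.00 Hz

ω_n = √(k/m) = √(696.0/0.706) = √985.8 = 31.40 rad/s.
f_n = ω_n/(2π) = 31.40/6.283 = 4.997 Hz.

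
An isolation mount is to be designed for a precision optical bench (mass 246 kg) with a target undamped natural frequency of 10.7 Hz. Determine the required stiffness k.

ω_n = 2πf_n = 2π × 10.7 = 67.23 rad/s.
k = m·ω_n² = 246 × 67.23² = 246 × 4520 = 1112000 N/m.

1110000 N/m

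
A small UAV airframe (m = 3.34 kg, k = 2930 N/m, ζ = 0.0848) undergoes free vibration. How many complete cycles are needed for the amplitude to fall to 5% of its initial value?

6 cycles

Logarithmic decrement δ = 2πζ/√(1 − ζ²) = 2π × 0.08480/√(1 − 0.00719) = 0.5347.
x_n/x₀ = e^(−nδ) ≤ 0.05; take ln: n ≥ ln(1/0.05)/δ = 2.996/0.5347 = 5.602.
So 6 complete cycles are required.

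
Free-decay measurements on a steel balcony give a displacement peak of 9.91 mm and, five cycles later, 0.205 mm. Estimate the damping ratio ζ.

0.123

Logarithmic decrement δ = (1/n)·ln(x₀/x_n) = (1/5)·ln(9.91/0.205) = (1/5)·ln(48.34) = 0.7757.
ζ = δ/√(4π² + δ²) = 0.7757/√(39.48 + 0.602) = 0.7757/6.331 = 0.1225.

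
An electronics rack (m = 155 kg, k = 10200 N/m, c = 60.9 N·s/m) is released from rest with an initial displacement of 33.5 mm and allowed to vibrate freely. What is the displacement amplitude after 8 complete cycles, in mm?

9.91 mm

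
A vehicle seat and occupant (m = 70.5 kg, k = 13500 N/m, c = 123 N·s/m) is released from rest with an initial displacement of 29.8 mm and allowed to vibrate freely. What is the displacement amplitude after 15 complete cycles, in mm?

ζ = c/(2√(km)) = 123/(2√(13500 × 70.5)) = 123/1951 = 0.06304.
Logarithmic decrement δ = 2πζ/√(1 − ζ²) = 2π × 0.06304/√(1 − 0.00397) = 0.3969.
After n cycles, x_n/x₀ = e^(−nδ), so x_15 = 29.8 × e^(−15 × 0.3969) = 29.8 × 0.002598 = 0.07741 mm.

0.0774 mm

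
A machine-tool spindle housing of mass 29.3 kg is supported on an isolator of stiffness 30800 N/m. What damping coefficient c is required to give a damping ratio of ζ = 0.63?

1200 N·s/m

c_c = 2√(k·m) = 2√(30800 × 29.3) = 1900 N·s/m.
c = ζ·c_c = 0.63 × 1900 = 1197 N·s/m.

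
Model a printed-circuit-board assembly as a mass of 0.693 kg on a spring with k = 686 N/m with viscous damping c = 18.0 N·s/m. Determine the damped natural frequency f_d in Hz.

ω_n = √(k/m) = √(686.0/0.693) = 31.46 rad/s.
Critical damping c_c = 2√(k·m) = 2√(686.0 × 0.693) = 43.61 N·s/m, so ζ = c/c_c = 18.0/43.61 = 0.4128.
ω_d = ω_n√(1 − ζ²) = 31.46 × √(1 − 0.170) = 28.66 rad/s.
f_d = ω_d/(2π) = 4.561 Hz.

4.56 Hz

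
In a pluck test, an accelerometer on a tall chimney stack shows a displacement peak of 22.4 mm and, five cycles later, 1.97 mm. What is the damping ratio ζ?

Logarithmic decrement δ = (1/n)·ln(x₀/x_n) = (1/5)·ln(22.4/1.97) = (1/5)·ln(11.37) = 0.4862.
ζ = δ/√(4π² + δ²) = 0.4862/√(39.48 + 0.236) = 0.4862/6.302 = 0.07715.

0.0772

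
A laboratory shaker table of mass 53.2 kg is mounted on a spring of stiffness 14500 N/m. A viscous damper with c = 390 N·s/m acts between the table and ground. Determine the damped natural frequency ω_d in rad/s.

16.1 rad/s

ω_n = √(k/m) = √(14500/53.2) = 16.51 rad/s.
Critical damping c_c = 2√(k·m) = 2√(14500 × 53.2) = 1757 N·s/m, so ζ = c/c_c = 390/1757 = 0.2220.
ω_d = ω_n√(1 − ζ²) = 16.51 × √(1 − 0.0493) = 16.10 rad/s.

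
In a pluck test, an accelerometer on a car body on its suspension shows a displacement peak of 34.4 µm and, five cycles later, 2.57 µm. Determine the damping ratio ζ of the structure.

0.0823

Logarithmic decrement δ = (1/n)·ln(x₀/x_n) = (1/5)·ln(34.4/2.57) = (1/5)·ln(13.39) = 0.5188.
ζ = δ/√(4π² + δ²) = 0.5188/√(39.48 + 0.269) = 0.5188/6.305 = 0.08229.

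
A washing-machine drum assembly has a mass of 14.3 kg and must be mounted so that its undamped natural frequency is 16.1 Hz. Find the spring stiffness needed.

146000 N/m

ω_n = 2πf_n = 2π × 16.1 = 101.2 rad/s.
k = m·ω_n² = 14.3 × 101.2² = 14.3 × 10230 = 146300 N/m.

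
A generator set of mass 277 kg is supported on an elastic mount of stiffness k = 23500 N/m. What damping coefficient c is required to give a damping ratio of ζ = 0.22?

1120 N·s/m

c_c = 2√(k·m) = 2√(23500 × 277) = 5103 N·s/m.
c = ζ·c_c = 0.22 × 5103 = 1123 N·s/m.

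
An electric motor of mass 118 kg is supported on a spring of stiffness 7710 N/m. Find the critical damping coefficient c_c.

1910 N·s/m

c_c = 2√(k·m) = 2√(7710 × 118) = 2 × 953.8 = 1908 N·s/m.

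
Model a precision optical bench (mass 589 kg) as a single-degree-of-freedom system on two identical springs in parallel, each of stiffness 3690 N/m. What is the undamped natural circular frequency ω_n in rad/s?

3.54 rad/s

Parallel springs add: k_eq = 2 × 3690 = 7380 N/m.
ω_n = √(k_eq/m) = √(7380/589) = √12.53 = 3.540 rad/s.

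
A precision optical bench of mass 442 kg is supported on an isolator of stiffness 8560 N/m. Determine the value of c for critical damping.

3890 N·s/m

c_c = 2√(k·m) = 2√(8560 × 442) = 2 × 1945 = 3890 N·s/m.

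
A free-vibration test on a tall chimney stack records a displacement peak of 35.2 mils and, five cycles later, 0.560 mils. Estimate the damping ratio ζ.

Logarithmic decrement δ = (1/n)·ln(x₀/x_n) = (1/5)·ln(35.2/0.560) = (1/5)·ln(62.86) = 0.8282.
ζ = δ/√(4π² + δ²) = 0.8282/√(39.48 + 0.686) = 0.8282/6.338 = 0.1307.

0.131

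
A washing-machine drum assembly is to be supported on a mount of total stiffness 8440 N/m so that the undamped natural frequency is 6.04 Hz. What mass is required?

5.86 kg

ω_n = 2πf_n = 2π × 6.04 = 37.95 rad/s.
m = k/ω_n² = 8440/37.95² = 8440/1440 = 5.860 kg.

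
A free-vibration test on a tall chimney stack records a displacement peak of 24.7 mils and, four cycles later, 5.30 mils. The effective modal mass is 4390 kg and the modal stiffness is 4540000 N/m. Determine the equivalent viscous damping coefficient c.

17300 N·s/m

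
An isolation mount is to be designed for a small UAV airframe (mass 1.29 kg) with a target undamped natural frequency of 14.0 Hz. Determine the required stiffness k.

9980 N/m

ω_n = 2πf_n = 2π × 14.0 = 87.96 rad/s.
k = m·ω_n² = 1.29 × 87.96² = 1.29 × 7738 = 9982 N/m.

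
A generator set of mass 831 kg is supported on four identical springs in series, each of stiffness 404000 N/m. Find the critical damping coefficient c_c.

Series springs: 1/k_eq = 4/404000, so k_eq = 404000/4 = 101000 N/m.
c_c = 2√(k_eq·m) = 2√(101000 × 831) = 2 × 9161 = 18320 N·s/m.

18300 N·s/m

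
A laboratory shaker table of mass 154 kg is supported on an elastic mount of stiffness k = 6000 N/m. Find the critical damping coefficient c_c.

1920 N·s/m

c_c = 2√(k·m) = 2√(6000 × 154) = 2 × 961.2 = 1922 N·s/m.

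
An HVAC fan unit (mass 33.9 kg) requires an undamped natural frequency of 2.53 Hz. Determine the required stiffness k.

8570 N/m

ω_n = 2πf_n = 2π × 2.53 = 15.90 rad/s.
k = m·ω_n² = 33.9 × 15.90² = 33.9 × 252.7 = 8566 N/m.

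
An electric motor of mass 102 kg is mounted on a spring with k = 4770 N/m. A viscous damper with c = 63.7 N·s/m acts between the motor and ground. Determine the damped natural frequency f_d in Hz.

ω_n = √(k/m) = √(4770/102) = 6.838 rad/s.
Critical damping c_c = 2√(k·m) = 2√(4770 × 102) = 1395 N·s/m, so ζ = c/c_c = 63.7/1395 = 0.04566.
ω_d = ω_n√(1 − ζ²) = 6.838 × √(1 − 0.00208) = 6.831 rad/s.
f_d = ω_d/(2π) = 1.087 Hz.

1.09 Hz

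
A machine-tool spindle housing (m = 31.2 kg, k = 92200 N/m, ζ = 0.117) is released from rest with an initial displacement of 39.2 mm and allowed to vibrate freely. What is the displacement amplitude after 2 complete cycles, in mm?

Logarithmic decrement δ = 2πζ/√(1 − ζ²) = 2π × 0.1170/√(1 − 0.0137) = 0.7402.
After n cycles, x_n/x₀ = e^(−nδ), so x_2 = 39.2 × e^(−2 × 0.7402) = 39.2 × 0.2275 = 8.920 mm.

8.92 mm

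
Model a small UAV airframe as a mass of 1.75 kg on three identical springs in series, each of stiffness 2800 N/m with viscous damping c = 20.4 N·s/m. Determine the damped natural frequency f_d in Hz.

3.56 Hz

Series springs: 1/k_eq = 3/2800, so k_eq = 2800/3 = 933.3 N/m.
ω_n = √(k_eq/m) = √(933.3/1.75) = 23.09 rad/s.
Critical damping c_c = 2√(k_eq·m) = 2√(933.3 × 1.75) = 80.83 N·s/m, so ζ = c/c_c = 20.4/80.83 = 0.2524.
ω_d = ω_n√(1 − ζ²) = 23.09 × √(1 − 0.0637) = 22.35 rad/s.
f_d = ω_d/(2π) = 3.557 Hz.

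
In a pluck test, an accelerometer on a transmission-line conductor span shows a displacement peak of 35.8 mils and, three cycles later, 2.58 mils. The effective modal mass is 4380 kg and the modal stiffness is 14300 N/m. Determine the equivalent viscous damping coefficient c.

2190 N·s/m

Logarithmic decrement δ = (1/n)·ln(x₀/x_n) = (1/3)·ln(35.8/2.58) = (1/3)·ln(13.88) = 0.8767.
ζ = δ/√(4π² + δ²) = 0.8767/√(39.48 + 0.769) = 0.8767/6.344 = 0.1382.
c = ζ · 2√(km) = 0.1382 × 2√(14300 × 4380) = 0.1382 × 15830 = 2187 N·s/m.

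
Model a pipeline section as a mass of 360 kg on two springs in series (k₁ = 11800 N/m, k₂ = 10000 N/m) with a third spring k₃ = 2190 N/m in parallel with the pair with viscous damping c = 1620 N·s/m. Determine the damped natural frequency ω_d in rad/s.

4.01 rad/s

Series pair: k_s = k₁k₂/(k₁+k₂) = (11800)(10000)/(11800 + 10000) = 5413 N/m. In parallel with k₃: k_eq = 5413 + 2190 = 7603 N/m.
ω_n = √(k_eq/m) = √(7603/360) = 4.596 rad/s.
Critical damping c_c = 2√(k_eq·m) = 2√(7603 × 360) = 3309 N·s/m, so ζ = c/c_c = 1620/3309 = 0.4896.
ω_d = ω_n√(1 − ζ²) = 4.596 × √(1 − 0.240) = 4.007 rad/s.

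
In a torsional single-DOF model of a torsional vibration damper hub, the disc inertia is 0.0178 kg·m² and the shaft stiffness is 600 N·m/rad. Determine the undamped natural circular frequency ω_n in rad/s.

184 rad/s

ω_n = √(k_t/J) = √(600/0.0178) = √33710 = 183.6 rad/s.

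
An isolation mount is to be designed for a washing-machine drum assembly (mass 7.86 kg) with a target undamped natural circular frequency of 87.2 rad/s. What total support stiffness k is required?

k = m·ω_n² = 7.86 × 87.20² = 7.86 × 7604 = 59770 N/m.

59800 N/m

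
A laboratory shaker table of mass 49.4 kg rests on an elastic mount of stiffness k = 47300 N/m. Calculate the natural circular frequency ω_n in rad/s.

ω_n = √(k/m) = √(47300/49.4) = √957.5 = 30.94 rad/s.

30.9 rad/s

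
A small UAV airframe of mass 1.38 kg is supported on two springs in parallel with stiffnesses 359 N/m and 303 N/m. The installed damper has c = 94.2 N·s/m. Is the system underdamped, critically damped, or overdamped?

overdamped

Parallel springs add: k_eq = 359 + 303 = 662.0 N/m.
c_c = 2√(k_eq·m) = 60.45 N·s/m; ζ = c/c_c = 94.2/60.45 = 1.56.
Since ζ > 1 the system is overdamped.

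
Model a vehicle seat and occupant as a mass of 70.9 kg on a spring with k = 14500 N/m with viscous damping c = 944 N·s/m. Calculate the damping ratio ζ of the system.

0.466

ω_n = √(k/m) = √(14500/70.9) = 14.30 rad/s.
Critical damping c_c = 2√(k·m) = 2√(14500 × 70.9) = 2028 N·s/m, so ζ = c/c_c = 944/2028 = 0.4655.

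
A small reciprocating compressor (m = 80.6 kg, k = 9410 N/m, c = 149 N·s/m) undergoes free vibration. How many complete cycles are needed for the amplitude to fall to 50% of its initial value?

ζ = c/(2√(km)) = 149/(2√(9410 × 80.6)) = 149/1742 = 0.08554.
Logarithmic decrement δ = 2πζ/√(1 − ζ²) = 2π × 0.08554/√(1 − 0.00732) = 0.5395.
x_n/x₀ = e^(−nδ) ≤ 0.5; take ln: n ≥ ln(1/0.5)/δ = 0.6931/0.5395 = 1.285.
So 2 complete cycles are required.

2 cycles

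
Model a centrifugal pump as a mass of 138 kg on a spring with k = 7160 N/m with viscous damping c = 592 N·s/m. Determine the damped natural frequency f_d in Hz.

1.09 Hz

ω_n = √(k/m) = √(7160/138) = 7.203 rad/s.
Critical damping c_c = 2√(k·m) = 2√(7160 × 138) = 1988 N·s/m, so ζ = c/c_c = 592/1988 = 0.2978.
ω_d = ω_n√(1 − ζ²) = 7.203 × √(1 − 0.0887) = 6.876 rad/s.
f_d = ω_d/(2π) = 1.094 Hz.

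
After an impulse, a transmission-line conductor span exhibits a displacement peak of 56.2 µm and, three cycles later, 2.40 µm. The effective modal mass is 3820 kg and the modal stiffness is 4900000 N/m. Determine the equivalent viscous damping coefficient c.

45100 N·s/m

Logarithmic decrement δ = (1/n)·ln(x₀/x_n) = (1/3)·ln(56.2/2.40) = (1/3)·ln(23.42) = 1.051.
ζ = δ/√(4π² + δ²) = 1.051/√(39.48 + 1.10) = 1.051/6.371 = 0.1650.
c = ζ · 2√(km) = 0.1650 × 2√(4900000 × 3820) = 0.1650 × 273600 = 45150 N·s/m.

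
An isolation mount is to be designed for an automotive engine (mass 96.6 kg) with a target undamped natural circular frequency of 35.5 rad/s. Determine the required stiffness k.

122000 N/m

k = m·ω_n² = 96.6 × 35.50² = 96.6 × 1260 = 121700 N/m.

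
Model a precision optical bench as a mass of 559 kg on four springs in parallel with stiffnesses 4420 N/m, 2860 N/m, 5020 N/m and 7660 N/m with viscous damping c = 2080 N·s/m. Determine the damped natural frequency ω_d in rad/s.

5.68 rad/s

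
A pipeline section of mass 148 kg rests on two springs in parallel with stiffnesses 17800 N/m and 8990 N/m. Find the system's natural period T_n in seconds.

0.467 s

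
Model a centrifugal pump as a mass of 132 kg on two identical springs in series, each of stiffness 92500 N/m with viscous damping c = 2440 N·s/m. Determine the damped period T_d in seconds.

Series springs: 1/k_eq = 2/92500, so k_eq = 92500/2 = 46250 N/m.
ω_n = √(k_eq/m) = √(46250/132) = 18.72 rad/s.
Critical damping c_c = 2√(k_eq·m) = 2√(46250 × 132) = 4942 N·s/m, so ζ = c/c_c = 2440/4942 = 0.4938.
ω_d = ω_n√(1 − ζ²) = 18.72 × √(1 − 0.244) = 16.28 rad/s.
T_d = 2π/ω_d = 0.3860 s.

0.386 s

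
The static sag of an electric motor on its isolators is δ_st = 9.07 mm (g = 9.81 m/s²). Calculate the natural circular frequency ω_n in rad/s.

32.9 rad/s

ω_n = √(g/δ_st) = √(9.81/0.00907) = √1082 = 32.89 rad/s.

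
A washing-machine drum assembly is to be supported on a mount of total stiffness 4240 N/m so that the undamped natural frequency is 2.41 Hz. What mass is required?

18.5 kg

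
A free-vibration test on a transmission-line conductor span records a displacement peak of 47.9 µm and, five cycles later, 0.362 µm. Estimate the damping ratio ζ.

0.154

Logarithmic decrement δ = (1/n)·ln(x₀/x_n) = (1/5)·ln(47.9/0.362) = (1/5)·ln(132.3) = 0.9770.
ζ = δ/√(4π² + δ²) = 0.9770/√(39.48 + 0.955) = 0.9770/6.359 = 0.1537.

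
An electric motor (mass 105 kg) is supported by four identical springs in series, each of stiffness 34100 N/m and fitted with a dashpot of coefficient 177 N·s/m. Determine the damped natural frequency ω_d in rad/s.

8.97 rad/s

Series springs: 1/k_eq = 4/34100, so k_eq = 34100/4 = 8525 N/m.
ω_n = √(k_eq/m) = √(8525/105) = 9.011 rad/s.
Critical damping c_c = 2√(k_eq·m) = 2√(8525 × 105) = 1892 N·s/m, so ζ = c/c_c = 177/1892 = 0.09354.
ω_d = ω_n√(1 − ζ²) = 9.011 × √(1 − 0.00875) = 8.971 rad/s.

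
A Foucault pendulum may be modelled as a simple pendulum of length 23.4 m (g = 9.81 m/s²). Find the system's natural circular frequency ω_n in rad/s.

0.647 rad/s

For a simple pendulum ω_n = √(g/L) = √(9.81/23.4) = √0.4192 = 0.6475 rad/s.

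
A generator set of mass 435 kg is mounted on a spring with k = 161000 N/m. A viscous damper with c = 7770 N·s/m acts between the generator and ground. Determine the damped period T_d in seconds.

0.369 s

ω_n = √(k/m) = √(161000/435) = 19.24 rad/s.
Critical damping c_c = 2√(k·m) = 2√(161000 × 435) = 16740 N·s/m, so ζ = c/c_c = 7770/16740 = 0.4642.
ω_d = ω_n√(1 − ζ²) = 19.24 × √(1 − 0.216) = 17.04 rad/s.
T_d = 2π/ω_d = 0.3687 s.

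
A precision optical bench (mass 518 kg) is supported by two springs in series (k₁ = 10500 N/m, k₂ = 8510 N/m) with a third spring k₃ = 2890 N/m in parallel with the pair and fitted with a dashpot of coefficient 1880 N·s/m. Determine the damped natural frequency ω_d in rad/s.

Series pair: k_s = k₁k₂/(k₁+k₂) = (10500)(8510)/(10500 + 8510) = 4700 N/m. In parallel with k₃: k_eq = 4700 + 2890 = 7590 N/m.
ω_n = √(k_eq/m) = √(7590/518) = 3.828 rad/s.
Critical damping c_c = 2√(k_eq·m) = 2√(7590 × 518) = 3966 N·s/m, so ζ = c/c_c = 1880/3966 = 0.4741.
ω_d = ω_n√(1 − ζ²) = 3.828 × √(1 − 0.225) = 3.371 rad/s.

3.37 rad/s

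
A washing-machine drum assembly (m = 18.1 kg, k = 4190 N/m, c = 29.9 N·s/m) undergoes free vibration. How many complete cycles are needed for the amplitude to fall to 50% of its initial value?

3 cycles

ζ = c/(2√(km)) = 29.9/(2√(4190 × 18.1)) = 29.9/550.8 = 0.05429.
Logarithmic decrement δ = 2πζ/√(1 − ζ²) = 2π × 0.05429/√(1 − 0.00295) = 0.3416.
x_n/x₀ = e^(−nδ) ≤ 0.5; take ln: n ≥ ln(1/0.5)/δ = 0.6931/0.3416 = 2.029.
So 3 complete cycles are required.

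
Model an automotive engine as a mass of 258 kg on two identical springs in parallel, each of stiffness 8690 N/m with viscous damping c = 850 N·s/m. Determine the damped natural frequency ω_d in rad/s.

8.04 rad/s

Parallel springs add: k_eq = 2 × 8690 = 17380 N/m.
ω_n = √(k_eq/m) = √(17380/258) = 8.208 rad/s.
Critical damping c_c = 2√(k_eq·m) = 2√(17380 × 258) = 4235 N·s/m, so ζ = c/c_c = 850/4235 = 0.2007.
ω_d = ω_n√(1 − ζ²) = 8.208 × √(1 − 0.0403) = 8.041 rad/s.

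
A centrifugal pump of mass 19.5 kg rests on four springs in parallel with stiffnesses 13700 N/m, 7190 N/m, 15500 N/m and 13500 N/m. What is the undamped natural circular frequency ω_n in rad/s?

50.6 rad/s

Parallel springs add: k_eq = 13700 + 7190 + 15500 + 13500 = 49890 N/m.
ω_n = √(k_eq/m) = √(49890/19.5) = √2558 = 50.58 rad/s.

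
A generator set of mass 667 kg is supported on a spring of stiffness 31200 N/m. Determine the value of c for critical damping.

9120 N·s/m

c_c = 2√(k·m) = 2√(31200 × 667) = 2 × 4562 = 9124 N·s/m.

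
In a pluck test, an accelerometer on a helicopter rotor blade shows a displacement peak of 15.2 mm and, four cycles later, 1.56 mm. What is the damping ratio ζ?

0.0902

Logarithmic decrement δ = (1/n)·ln(x₀/x_n) = (1/4)·ln(15.2/1.56) = (1/4)·ln(9.744) = 0.5692.
ζ = δ/√(4π² + δ²) = 0.5692/√(39.48 + 0.324) = 0.5692/6.309 = 0.09021.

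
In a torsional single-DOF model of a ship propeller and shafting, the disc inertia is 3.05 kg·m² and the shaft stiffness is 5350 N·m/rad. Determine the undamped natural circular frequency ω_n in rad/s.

ω_n = √(k_t/J) = √(5350/3.05) = √1754 = 41.88 rad/s.

41.9 rad/s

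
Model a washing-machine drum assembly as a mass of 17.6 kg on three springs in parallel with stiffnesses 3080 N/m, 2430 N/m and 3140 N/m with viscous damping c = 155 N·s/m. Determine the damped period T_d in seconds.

0.289 s

Parallel springs add: k_eq = 3080 + 2430 + 3140 = 8650 N/m.
ω_n = √(k_eq/m) = √(8650/17.6) = 22.17 rad/s.
Critical damping c_c = 2√(k_eq·m) = 2√(8650 × 17.6) = 780.4 N·s/m, so ζ = c/c_c = 155/780.4 = 0.1986.
ω_d = ω_n√(1 − ζ²) = 22.17 × √(1 − 0.0395) = 21.73 rad/s.
T_d = 2π/ω_d = 0.2892 s.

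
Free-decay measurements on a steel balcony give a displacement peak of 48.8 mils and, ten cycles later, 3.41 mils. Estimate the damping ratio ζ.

0.0423

Logarithmic decrement δ = (1/n)·ln(x₀/x_n) = (1/10)·ln(48.8/3.41) = (1/10)·ln(14.31) = 0.2661.
ζ = δ/√(4π² + δ²) = 0.2661/√(39.48 + 0.0708) = 0.2661/6.289 = 0.04231.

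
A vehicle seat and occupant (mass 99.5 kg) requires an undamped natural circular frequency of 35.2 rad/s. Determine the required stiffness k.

k = m·ω_n² = 99.5 × 35.20² = 99.5 × 1239 = 123300 N/m.

123000 N/m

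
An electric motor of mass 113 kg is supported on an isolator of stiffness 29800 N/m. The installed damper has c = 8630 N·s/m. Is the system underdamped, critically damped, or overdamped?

overdamped

c_c = 2√(k·m) = 3670 N·s/m; ζ = c/c_c = 8630/3670 = 2.35.
Since ζ > 1 the system is overdamped.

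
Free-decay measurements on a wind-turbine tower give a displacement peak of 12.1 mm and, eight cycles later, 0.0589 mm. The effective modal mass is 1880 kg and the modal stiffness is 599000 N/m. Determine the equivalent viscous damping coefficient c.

Logarithmic decrement δ = (1/n)·ln(x₀/x_n) = (1/8)·ln(12.1/0.0589) = (1/8)·ln(205.4) = 0.6656.
ζ = δ/√(4π² + δ²) = 0.6656/√(39.48 + 0.443) = 0.6656/6.318 = 0.1054.
c = ζ · 2√(km) = 0.1054 × 2√(599000 × 1880) = 0.1054 × 67120 = 7071 N·s/m.

7070 N·s/m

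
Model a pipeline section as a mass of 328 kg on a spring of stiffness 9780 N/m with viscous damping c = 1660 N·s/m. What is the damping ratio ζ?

ω_n = √(k/m) = √(9780/328) = 5.461 rad/s.
Critical damping c_c = 2√(k·m) = 2√(9780 × 328) = 3582 N·s/m, so ζ = c/c_c = 1660/3582 = 0.4634.

0.463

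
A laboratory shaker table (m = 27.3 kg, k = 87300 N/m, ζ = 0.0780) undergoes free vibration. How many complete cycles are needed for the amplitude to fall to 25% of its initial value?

3 cycles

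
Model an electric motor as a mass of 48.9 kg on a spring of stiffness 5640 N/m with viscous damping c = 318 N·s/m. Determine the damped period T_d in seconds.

ω_n = √(k/m) = √(5640/48.9) = 10.74 rad/s.
Critical damping c_c = 2√(k·m) = 2√(5640 × 48.9) = 1050 N·s/m, so ζ = c/c_c = 318/1050 = 0.3028.
ω_d = ω_n√(1 − ζ²) = 10.74 × √(1 − 0.0917) = 10.24 rad/s.
T_d = 2π/ω_d = 0.6139 s.

0.614 s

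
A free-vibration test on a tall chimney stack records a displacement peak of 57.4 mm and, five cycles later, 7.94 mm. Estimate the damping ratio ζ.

Logarithmic decrement δ = (1/n)·ln(x₀/x_n) = (1/5)·ln(57.4/7.94) = (1/5)·ln(7.229) = 0.3956.
ζ = δ/√(4π² + δ²) = 0.3956/√(39.48 + 0.157) = 0.3956/6.296 = 0.06284.

0.0628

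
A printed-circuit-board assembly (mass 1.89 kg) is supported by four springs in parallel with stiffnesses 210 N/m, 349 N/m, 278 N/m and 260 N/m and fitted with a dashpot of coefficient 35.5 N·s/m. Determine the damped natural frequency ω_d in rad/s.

Parallel springs add: k_eq = 210 + 349 + 278 + 260 = 1097 N/m.
ω_n = √(k_eq/m) = √(1097/1.89) = 24.09 rad/s.
Critical damping c_c = 2√(k_eq·m) = 2√(1097 × 1.89) = 91.07 N·s/m, so ζ = c/c_c = 35.5/91.07 = 0.3898.
ω_d = ω_n√(1 − ζ²) = 24.09 × √(1 − 0.152) = 22.19 rad/s.

22.2 rad/s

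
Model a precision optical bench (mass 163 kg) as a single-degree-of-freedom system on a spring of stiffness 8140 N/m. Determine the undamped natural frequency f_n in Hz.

1.12 Hz

ω_n = √(k/m) = √(8140/163) = √49.94 = 7.067 rad/s.
f_n = ω_n/(2π) = 7.067/6.283 = 1.125 Hz.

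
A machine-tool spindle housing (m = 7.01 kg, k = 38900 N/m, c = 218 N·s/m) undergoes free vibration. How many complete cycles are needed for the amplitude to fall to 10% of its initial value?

ζ = c/(2√(km)) = 218/(2√(38900 × 7.01)) = 218/1044 = 0.2087.
Logarithmic decrement δ = 2πζ/√(1 − ζ²) = 2π × 0.2087/√(1 − 0.0436) = 1.341.
x_n/x₀ = e^(−nδ) ≤ 0.1; take ln: n ≥ ln(1/0.1)/δ = 2.303/1.341 = 1.717.
So 2 complete cycles are required.

2 cycles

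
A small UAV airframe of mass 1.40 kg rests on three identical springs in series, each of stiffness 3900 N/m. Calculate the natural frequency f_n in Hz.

4.85 Hz

Series springs: 1/k_eq = 3/3900, so k_eq = 3900/3 = 1300 N/m.
ω_n = √(k_eq/m) = √(1300/1.40) = √928.6 = 30.47 rad/s.
f_n = ω_n/(2π) = 30.47/6.283 = 4.850 Hz.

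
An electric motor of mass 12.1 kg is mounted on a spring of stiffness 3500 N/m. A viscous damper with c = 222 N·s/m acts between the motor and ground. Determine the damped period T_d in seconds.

0.439 s

ω_n = √(k/m) = √(3500/12.1) = 17.01 rad/s.
Critical damping c_c = 2√(k·m) = 2√(3500 × 12.1) = 411.6 N·s/m, so ζ = c/c_c = 222/411.6 = 0.5394.
ω_d = ω_n√(1 − ζ²) = 17.01 × √(1 − 0.291) = 14.32 rad/s.
T_d = 2π/ω_d = 0.4387 s.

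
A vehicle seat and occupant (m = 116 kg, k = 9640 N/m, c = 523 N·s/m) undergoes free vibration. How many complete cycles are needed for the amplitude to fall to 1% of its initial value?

3 cycles

ζ = c/(2√(km)) = 523/(2√(9640 × 116)) = 523/2115 = 0.2473.
Logarithmic decrement δ = 2πζ/√(1 − ζ²) = 2π × 0.2473/√(1 − 0.0612) = 1.604.
x_n/x₀ = e^(−nδ) ≤ 0.01; take ln: n ≥ ln(1/0.01)/δ = 4.605/1.604 = 2.872.
So 3 complete cycles are required.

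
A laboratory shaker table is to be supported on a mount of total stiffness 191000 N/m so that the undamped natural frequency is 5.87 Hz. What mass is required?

ω_n = 2πf_n = 2π × 5.87 = 36.88 rad/s.
m = k/ω_n² = 191000/36.88² = 191000/1360 = 140.4 kg.

140 kg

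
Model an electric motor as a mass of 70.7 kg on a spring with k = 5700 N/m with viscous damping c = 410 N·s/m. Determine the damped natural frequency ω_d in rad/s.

8.50 rad/s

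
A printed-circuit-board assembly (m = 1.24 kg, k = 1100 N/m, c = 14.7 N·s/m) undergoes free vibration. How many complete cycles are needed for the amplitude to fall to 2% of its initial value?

4 cycles

ζ = c/(2√(km)) = 14.7/(2√(1100 × 1.24)) = 14.7/73.86 = 0.1990.
Logarithmic decrement δ = 2πζ/√(1 − ζ²) = 2π × 0.1990/√(1 − 0.0396) = 1.276.
x_n/x₀ = e^(−nδ) ≤ 0.02; take ln: n ≥ ln(1/0.02)/δ = 3.912/1.276 = 3.066.
So 4 complete cycles are required.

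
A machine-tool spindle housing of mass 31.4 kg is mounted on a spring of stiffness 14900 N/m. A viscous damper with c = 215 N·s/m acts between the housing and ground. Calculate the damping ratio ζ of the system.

0.157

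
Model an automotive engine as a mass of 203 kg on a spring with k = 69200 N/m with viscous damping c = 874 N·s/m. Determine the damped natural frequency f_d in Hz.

2.92 Hz

ω_n = √(k/m) = √(69200/203) = 18.46 rad/s.
Critical damping c_c = 2√(k·m) = 2√(69200 × 203) = 7496 N·s/m, so ζ = c/c_c = 874/7496 = 0.1166.
ω_d = ω_n√(1 − ζ²) = 18.46 × √(1 − 0.0136) = 18.34 rad/s.
f_d = ω_d/(2π) = 2.918 Hz.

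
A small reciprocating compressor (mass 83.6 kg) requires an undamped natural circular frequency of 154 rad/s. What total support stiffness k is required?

k = m·ω_n² = 83.6 × 154.0² = 83.6 × 23720 = 1983000 N/m.

1980000 N/m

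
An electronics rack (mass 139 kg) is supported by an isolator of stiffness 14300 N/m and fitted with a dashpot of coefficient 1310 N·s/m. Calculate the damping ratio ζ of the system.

0.465

ω_n = √(k/m) = √(14300/139) = 10.14 rad/s.
Critical damping c_c = 2√(k·m) = 2√(14300 × 139) = 2820 N·s/m, so ζ = c/c_c = 1310/2820 = 0.4646.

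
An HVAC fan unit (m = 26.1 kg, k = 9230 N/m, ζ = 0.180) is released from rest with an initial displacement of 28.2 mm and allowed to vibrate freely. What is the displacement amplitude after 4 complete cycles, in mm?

Logarithmic decrement δ = 2πζ/√(1 − ζ²) = 2π × 0.1800/√(1 − 0.0324) = 1.150.
After n cycles, x_n/x₀ = e^(−nδ), so x_4 = 28.2 × e^(−4 × 1.150) = 28.2 × 0.01006 = 0.2837 mm.

0.284 mm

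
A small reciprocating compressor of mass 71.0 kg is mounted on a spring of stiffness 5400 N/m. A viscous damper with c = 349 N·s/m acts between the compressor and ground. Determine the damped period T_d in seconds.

0.751 s

ω_n = √(k/m) = √(5400/71.0) = 8.721 rad/s.
Critical damping c_c = 2√(k·m) = 2√(5400 × 71.0) = 1238 N·s/m, so ζ = c/c_c = 349/1238 = 0.2818.
ω_d = ω_n√(1 − ζ²) = 8.721 × √(1 − 0.0794) = 8.368 rad/s.
T_d = 2π/ω_d = 0.7509 s.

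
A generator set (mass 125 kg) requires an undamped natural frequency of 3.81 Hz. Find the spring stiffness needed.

ω_n = 2πf_n = 2π × 3.81 = 23.94 rad/s.
k = m·ω_n² = 125 × 23.94² = 125 × 573.1 = 71630 N/m.

71600 N/m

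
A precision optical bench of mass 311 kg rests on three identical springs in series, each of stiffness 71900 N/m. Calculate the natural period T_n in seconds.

0.716 s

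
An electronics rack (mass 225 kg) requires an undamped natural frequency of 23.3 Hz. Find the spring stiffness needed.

4820000 N/m

ω_n = 2πf_n = 2π × 23.3 = 146.4 rad/s.
k = m·ω_n² = 225 × 146.4² = 225 × 21430 = 4822000 N/m.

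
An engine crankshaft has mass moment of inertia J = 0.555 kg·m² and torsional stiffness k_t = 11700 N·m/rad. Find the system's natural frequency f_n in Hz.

ω_n = √(k_t/J) = √(11700/0.555) = √21080 = 145.2 rad/s.
f_n = ω_n/(2π) = 145.2/6.283 = 23.11 Hz.

23.1 Hz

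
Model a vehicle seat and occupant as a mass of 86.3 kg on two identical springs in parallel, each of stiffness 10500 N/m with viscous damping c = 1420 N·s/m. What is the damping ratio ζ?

0.527

Parallel springs add: k_eq = 2 × 10500 = 21000 N/m.
ω_n = √(k_eq/m) = √(21000/86.3) = 15.60 rad/s.
Critical damping c_c = 2√(k_eq·m) = 2√(21000 × 86.3) = 2692 N·s/m, so ζ = c/c_c = 1420/2692 = 0.5274.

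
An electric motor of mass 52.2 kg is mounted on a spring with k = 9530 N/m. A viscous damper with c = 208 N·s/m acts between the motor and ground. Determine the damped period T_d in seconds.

0.470 s

ω_n = √(k/m) = √(9530/52.2) = 13.51 rad/s.
Critical damping c_c = 2√(k·m) = 2√(9530 × 52.2) = 1411 N·s/m, so ζ = c/c_c = 208/1411 = 0.1475.
ω_d = ω_n√(1 − ζ²) = 13.51 × √(1 − 0.0217) = 13.36 rad/s.
T_d = 2π/ω_d = 0.4702 s.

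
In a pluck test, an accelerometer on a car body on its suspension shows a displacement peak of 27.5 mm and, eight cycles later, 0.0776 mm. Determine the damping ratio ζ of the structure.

0.116

Logarithmic decrement δ = (1/n)·ln(x₀/x_n) = (1/8)·ln(27.5/0.0776) = (1/8)·ln(354.4) = 0.7338.
ζ = δ/√(4π² + δ²) = 0.7338/√(39.48 + 0.538) = 0.7338/6.326 = 0.1160.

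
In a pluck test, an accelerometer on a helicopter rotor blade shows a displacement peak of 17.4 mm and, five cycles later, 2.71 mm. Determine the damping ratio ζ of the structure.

Logarithmic decrement δ = (1/n)·ln(x₀/x_n) = (1/5)·ln(17.4/2.71) = (1/5)·ln(6.421) = 0.3719.
ζ = δ/√(4π² + δ²) = 0.3719/√(39.48 + 0.138) = 0.3719/6.294 = 0.05909.

0.0591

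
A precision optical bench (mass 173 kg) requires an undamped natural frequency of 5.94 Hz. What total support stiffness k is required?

241000 N/m

ω_n = 2πf_n = 2π × 5.94 = 37.32 rad/s.
k = m·ω_n² = 173 × 37.32² = 173 × 1393 = 241000 N/m.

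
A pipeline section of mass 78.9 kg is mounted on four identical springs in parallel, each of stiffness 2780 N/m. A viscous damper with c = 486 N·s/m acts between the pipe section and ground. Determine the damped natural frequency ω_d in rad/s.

11.5 rad/s

Parallel springs add: k_eq = 4 × 2780 = 11120 N/m.
ω_n = √(k_eq/m) = √(11120/78.9) = 11.87 rad/s.
Critical damping c_c = 2√(k_eq·m) = 2√(11120 × 78.9) = 1873 N·s/m, so ζ = c/c_c = 486/1873 = 0.2594.
ω_d = ω_n√(1 − ζ²) = 11.87 × √(1 − 0.0673) = 11.47 rad/s.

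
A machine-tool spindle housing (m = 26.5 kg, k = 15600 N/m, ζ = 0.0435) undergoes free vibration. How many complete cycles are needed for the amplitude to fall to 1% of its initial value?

Logarithmic decrement δ = 2πζ/√(1 − ζ²) = 2π × 0.04350/√(1 − 0.00189) = 0.2736.
x_n/x₀ = e^(−nδ) ≤ 0.01; take ln: n ≥ ln(1/0.01)/δ = 4.605/0.2736 = 16.83.
So 17 complete cycles are required.

17 cycles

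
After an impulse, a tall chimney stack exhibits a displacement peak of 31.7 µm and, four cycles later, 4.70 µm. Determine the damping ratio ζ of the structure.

0.0757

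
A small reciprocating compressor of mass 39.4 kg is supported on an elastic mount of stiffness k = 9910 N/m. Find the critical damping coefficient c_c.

c_c = 2√(k·m) = 2√(9910 × 39.4) = 2 × 624.9 = 1250 N·s/m.

1250 N·s/m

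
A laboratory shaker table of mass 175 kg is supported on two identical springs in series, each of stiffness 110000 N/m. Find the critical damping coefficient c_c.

Series springs: 1/k_eq = 2/110000, so k_eq = 110000/2 = 55000 N/m.
c_c = 2√(k_eq·m) = 2√(55000 × 175) = 2 × 3102 = 6205 N·s/m.

6200 N·s/m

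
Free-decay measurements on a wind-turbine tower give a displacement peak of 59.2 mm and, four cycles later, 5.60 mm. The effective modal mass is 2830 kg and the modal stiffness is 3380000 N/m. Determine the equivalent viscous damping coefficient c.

Logarithmic decrement δ = (1/n)·ln(x₀/x_n) = (1/4)·ln(59.2/5.60) = (1/4)·ln(10.57) = 0.5895.
ζ = δ/√(4π² + δ²) = 0.5895/√(39.48 + 0.348) = 0.5895/6.311 = 0.09342.
c = ζ · 2√(km) = 0.09342 × 2√(3380000 × 2830) = 0.09342 × 195600 = 18270 N·s/m.

18300 N·s/m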